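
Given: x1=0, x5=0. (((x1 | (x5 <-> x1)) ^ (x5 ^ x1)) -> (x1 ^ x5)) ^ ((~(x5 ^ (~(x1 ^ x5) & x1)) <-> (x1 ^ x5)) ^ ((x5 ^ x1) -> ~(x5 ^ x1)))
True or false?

Substituting x1=0, x5=0:
x5 <-> x1 = 0 <-> 0 = 1
x1 | (x5 <-> x1) = 0 | 1 = 1
x5 ^ x1 = 0 ^ 0 = 0
(x1 | (x5 <-> x1)) ^ (x5 ^ x1) = 1 ^ 0 = 1
x1 ^ x5 = 0 ^ 0 = 0
((x1 | (x5 <-> x1)) ^ (x5 ^ x1)) -> (x1 ^ x5) = 1 -> 0 = 0
x1 ^ x5 = 0 ^ 0 = 0
~(x1 ^ x5) = ~0 = 1
~(x1 ^ x5) & x1 = 1 & 0 = 0
x5 ^ (~(x1 ^ x5) & x1) = 0 ^ 0 = 0
~(x5 ^ (~(x1 ^ x5) & x1)) = ~0 = 1
x1 ^ x5 = 0 ^ 0 = 0
~(x5 ^ (~(x1 ^ x5) & x1)) <-> (x1 ^ x5) = 1 <-> 0 = 0
x5 ^ x1 = 0 ^ 0 = 0
x5 ^ x1 = 0 ^ 0 = 0
~(x5 ^ x1) = ~0 = 1
(x5 ^ x1) -> ~(x5 ^ x1) = 0 -> 1 = 1
(~(x5 ^ (~(x1 ^ x5) & x1)) <-> (x1 ^ x5)) ^ ((x5 ^ x1) -> ~(x5 ^ x1)) = 0 ^ 1 = 1
(((x1 | (x5 <-> x1)) ^ (x5 ^ x1)) -> (x1 ^ x5)) ^ ((~(x5 ^ (~(x1 ^ x5) & x1)) <-> (x1 ^ x5)) ^ ((x5 ^ x1) -> ~(x5 ^ x1))) = 0 ^ 1 = 1

1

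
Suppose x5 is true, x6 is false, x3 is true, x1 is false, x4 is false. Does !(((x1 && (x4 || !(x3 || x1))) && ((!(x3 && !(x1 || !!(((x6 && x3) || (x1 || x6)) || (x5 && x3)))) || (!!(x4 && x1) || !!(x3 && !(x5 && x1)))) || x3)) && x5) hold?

1

x3 || x1 = 1 || 0 = 1
!(x3 || x1) = !1 = 0
x4 || !(x3 || x1) = 0 || 0 = 0
x1 && (x4 || !(x3 || x1)) = 0 && 0 = 0
x6 && x3 = 0 && 1 = 0
x1 || x6 = 0 || 0 = 0
(x6 && x3) || (x1 || x6) = 0 || 0 = 0
x5 && x3 = 1 && 1 = 1
((x6 && x3) || (x1 || x6)) || (x5 && x3) = 0 || 1 = 1
!(((x6 && x3) || (x1 || x6)) || (x5 && x3)) = !1 = 0
!!(((x6 && x3) || (x1 || x6)) || (x5 && x3)) = !0 = 1
x1 || !!(((x6 && x3) || (x1 || x6)) || (x5 && x3)) = 0 || 1 = 1
!(x1 || !!(((x6 && x3) || (x1 || x6)) || (x5 && x3))) = !1 = 0
x3 && !(x1 || !!(((x6 && x3) || (x1 || x6)) || (x5 && x3))) = 1 && 0 = 0
!(x3 && !(x1 || !!(((x6 && x3) || (x1 || x6)) || (x5 && x3)))) = !0 = 1
x4 && x1 = 0 && 0 = 0
!(x4 && x1) = !0 = 1
!!(x4 && x1) = !1 = 0
x5 && x1 = 1 && 0 = 0
!(x5 && x1) = !0 = 1
x3 && !(x5 && x1) = 1 && 1 = 1
!(x3 && !(x5 && x1)) = !1 = 0
!!(x3 && !(x5 && x1)) = !0 = 1
!!(x4 && x1) || !!(x3 && !(x5 && x1)) = 0 || 1 = 1
!(x3 && !(x1 || !!(((x6 && x3) || (x1 || x6)) || (x5 && x3)))) || (!!(x4 && x1) || !!(x3 && !(x5 && x1))) = 1 || 1 = 1
(!(x3 && !(x1 || !!(((x6 && x3) || (x1 || x6)) || (x5 && x3)))) || (!!(x4 && x1) || !!(x3 && !(x5 && x1)))) || x3 = 1 || 1 = 1
(x1 && (x4 || !(x3 || x1))) && ((!(x3 && !(x1 || !!(((x6 && x3) || (x1 || x6)) || (x5 && x3)))) || (!!(x4 && x1) || !!(x3 && !(x5 && x1)))) || x3) = 0 && 1 = 0
((x1 && (x4 || !(x3 || x1))) && ((!(x3 && !(x1 || !!(((x6 && x3) || (x1 || x6)) || (x5 && x3)))) || (!!(x4 && x1) || !!(x3 && !(x5 && x1)))) || x3)) && x5 = 0 && 1 = 0
!(((x1 && (x4 || !(x3 || x1))) && ((!(x3 && !(x1 || !!(((x6 && x3) || (x1 || x6)) || (x5 && x3)))) || (!!(x4 && x1) || !!(x3 && !(x5 && x1)))) || x3)) && x5) = !0 = 1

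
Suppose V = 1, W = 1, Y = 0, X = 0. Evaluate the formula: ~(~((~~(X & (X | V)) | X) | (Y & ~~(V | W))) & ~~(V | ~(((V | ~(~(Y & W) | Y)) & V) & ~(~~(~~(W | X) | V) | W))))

X | V = 0 | 1 = 1
X & (X | V) = 0 & 1 = 0
~(X & (X | V)) = ~0 = 1
~~(X & (X | V)) = ~1 = 0
~~(X & (X | V)) | X = 0 | 0 = 0
V | W = 1 | 1 = 1
~(V | W) = ~1 = 0
~~(V | W) = ~0 = 1
Y & ~~(V | W) = 0 & 1 = 0
(~~(X & (X | V)) | X) | (Y & ~~(V | W)) = 0 | 0 = 0
~((~~(X & (X | V)) | X) | (Y & ~~(V | W))) = ~0 = 1
Y & W = 0 & 1 = 0
~(Y & W) = ~0 = 1
~(Y & W) | Y = 1 | 0 = 1
~(~(Y & W) | Y) = ~1 = 0
V | ~(~(Y & W) | Y) = 1 | 0 = 1
(V | ~(~(Y & W) | Y)) & V = 1 & 1 = 1
W | X = 1 | 0 = 1
~(W | X) = ~1 = 0
~~(W | X) = ~0 = 1
~~(W | X) | V = 1 | 1 = 1
~(~~(W | X) | V) = ~1 = 0
~~(~~(W | X) | V) = ~0 = 1
~~(~~(W | X) | V) | W = 1 | 1 = 1
~(~~(~~(W | X) | V) | W) = ~1 = 0
((V | ~(~(Y & W) | Y)) & V) & ~(~~(~~(W | X) | V) | W) = 1 & 0 = 0
~(((V | ~(~(Y & W) | Y)) & V) & ~(~~(~~(W | X) | V) | W)) = ~0 = 1
V | ~(((V | ~(~(Y & W) | Y)) & V) & ~(~~(~~(W | X) | V) | W)) = 1 | 1 = 1
~(V | ~(((V | ~(~(Y & W) | Y)) & V) & ~(~~(~~(W | X) | V) | W))) = ~1 = 0
~~(V | ~(((V | ~(~(Y & W) | Y)) & V) & ~(~~(~~(W | X) | V) | W))) = ~0 = 1
~((~~(X & (X | V)) | X) | (Y & ~~(V | W))) & ~~(V | ~(((V | ~(~(Y & W) | Y)) & V) & ~(~~(~~(W | X) | V) | W))) = 1 & 1 = 1
~(~((~~(X & (X | V)) | X) | (Y & ~~(V | W))) & ~~(V | ~(((V | ~(~(Y & W) | Y)) & V) & ~(~~(~~(W | X) | V) | W)))) = ~1 = 0

0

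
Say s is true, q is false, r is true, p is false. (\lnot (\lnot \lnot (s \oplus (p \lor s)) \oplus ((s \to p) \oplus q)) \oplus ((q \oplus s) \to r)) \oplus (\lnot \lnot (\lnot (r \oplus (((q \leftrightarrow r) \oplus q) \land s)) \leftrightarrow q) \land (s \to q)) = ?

p \lor s = \text{False} \lor \text{True} = \text{True}
s \oplus (p \lor s) = \text{True} \oplus \text{True} = \text{False}
\lnot (s \oplus (p \lor s)) = \lnot \text{False} = \text{True}
\lnot \lnot (s \oplus (p \lor s)) = \lnot \text{True} = \text{False}
s \to p = \text{True} \to \text{False} = \text{False}
(s \to p) \oplus q = \text{False} \oplus \text{False} = \text{False}
\lnot \lnot (s \oplus (p \lor s)) \oplus ((s \to p) \oplus q) = \text{False} \oplus \text{False} = \text{False}
\lnot (\lnot \lnot (s \oplus (p \lor s)) \oplus ((s \to p) \oplus q)) = \lnot \text{False} = \text{True}
q \oplus s = \text{False} \oplus \text{True} = \text{True}
(q \oplus s) \to r = \text{True} \to \text{True} = \text{True}
\lnot (\lnot \lnot (s \oplus (p \lor s)) \oplus ((s \to p) \oplus q)) \oplus ((q \oplus s) \to r) = \text{True} \oplus \text{True} = \text{False}
q \leftrightarrow r = \text{False} \leftrightarrow \text{True} = \text{False}
(q \leftrightarrow r) \oplus q = \text{False} \oplus \text{False} = \text{False}
((q \leftrightarrow r) \oplus q) \land s = \text{False} \land \text{True} = \text{False}
r \oplus (((q \leftrightarrow r) \oplus q) \land s) = \text{True} \oplus \text{False} = \text{True}
\lnot (r \oplus (((q \leftrightarrow r) \oplus q) \land s)) = \lnot \text{True} = \text{False}
\lnot (r \oplus (((q \leftrightarrow r) \oplus q) \land s)) \leftrightarrow q = \text{False} \leftrightarrow \text{False} = \text{True}
\lnot (\lnot (r \oplus (((q \leftrightarrow r) \oplus q) \land s)) \leftrightarrow q) = \lnot \text{True} = \text{False}
\lnot \lnot (\lnot (r \oplus (((q \leftrightarrow r) \oplus q) \land s)) \leftrightarrow q) = \lnot \text{False} = \text{True}
s \to q = \text{True} \to \text{False} = \text{False}
\lnot \lnot (\lnot (r \oplus (((q \leftrightarrow r) \oplus q) \land s)) \leftrightarrow q) \land (s \to q) = \text{True} \land \text{False} = \text{False}
(\lnot (\lnot \lnot (s \oplus (p \lor s)) \oplus ((s \to p) \oplus q)) \oplus ((q \oplus s) \to r)) \oplus (\lnot \lnot (\lnot (r \oplus (((q \leftrightarrow r) \oplus q) \land s)) \leftrightarrow q) \land (s \to q)) = \text{False} \oplus \text{False} = \text{False}

\text{False}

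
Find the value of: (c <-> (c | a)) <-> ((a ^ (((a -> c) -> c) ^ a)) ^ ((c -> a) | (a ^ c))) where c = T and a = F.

c | a = T | F = T
c <-> (c | a) = T <-> T = T
a -> c = F -> T = T
(a -> c) -> c = T -> T = T
((a -> c) -> c) ^ a = T ^ F = T
a ^ (((a -> c) -> c) ^ a) = F ^ T = T
c -> a = T -> F = F
a ^ c = F ^ T = T
(c -> a) | (a ^ c) = F | T = T
(a ^ (((a -> c) -> c) ^ a)) ^ ((c -> a) | (a ^ c)) = T ^ T = F
(c <-> (c | a)) <-> ((a ^ (((a -> c) -> c) ^ a)) ^ ((c -> a) | (a ^ c))) = T <-> F = F

F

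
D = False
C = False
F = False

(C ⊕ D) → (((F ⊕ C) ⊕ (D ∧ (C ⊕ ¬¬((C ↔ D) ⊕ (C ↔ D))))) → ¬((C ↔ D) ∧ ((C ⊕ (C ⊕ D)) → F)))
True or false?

True

Substituting D=False, C=False, F=False:
C ⊕ D = False ⊕ False = False
F ⊕ C = False ⊕ False = False
C ↔ D = False ↔ False = True
C ↔ D = False ↔ False = True
(C ↔ D) ⊕ (C ↔ D) = True ⊕ True = False
¬((C ↔ D) ⊕ (C ↔ D)) = ¬False = True
¬¬((C ↔ D) ⊕ (C ↔ D)) = ¬True = False
C ⊕ ¬¬((C ↔ D) ⊕ (C ↔ D)) = False ⊕ False = False
D ∧ (C ⊕ ¬¬((C ↔ D) ⊕ (C ↔ D))) = False ∧ False = False
(F ⊕ C) ⊕ (D ∧ (C ⊕ ¬¬((C ↔ D) ⊕ (C ↔ D)))) = False ⊕ False = False
C ↔ D = False ↔ False = True
C ⊕ D = False ⊕ False = False
C ⊕ (C ⊕ D) = False ⊕ False = False
(C ⊕ (C ⊕ D)) → F = False → False = True
(C ↔ D) ∧ ((C ⊕ (C ⊕ D)) → F) = True ∧ True = True
¬((C ↔ D) ∧ ((C ⊕ (C ⊕ D)) → F)) = ¬True = False
((F ⊕ C) ⊕ (D ∧ (C ⊕ ¬¬((C ↔ D) ⊕ (C ↔ D))))) → ¬((C ↔ D) ∧ ((C ⊕ (C ⊕ D)) → F)) = False → False = True
(C ⊕ D) → (((F ⊕ C) ⊕ (D ∧ (C ⊕ ¬¬((C ↔ D) ⊕ (C ↔ D))))) → ¬((C ↔ D) ∧ ((C ⊕ (C ⊕ D)) → F))) = False → True = True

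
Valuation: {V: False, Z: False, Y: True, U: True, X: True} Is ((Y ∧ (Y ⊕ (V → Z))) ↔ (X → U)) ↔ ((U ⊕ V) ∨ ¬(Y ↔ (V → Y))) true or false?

False

V → Z = False → False = True
Y ⊕ (V → Z) = True ⊕ True = False
Y ∧ (Y ⊕ (V → Z)) = True ∧ False = False
X → U = True → True = True
(Y ∧ (Y ⊕ (V → Z))) ↔ (X → U) = False ↔ True = False
U ⊕ V = True ⊕ False = True
V → Y = False → True = True
Y ↔ (V → Y) = True ↔ True = True
¬(Y ↔ (V → Y)) = ¬True = False
(U ⊕ V) ∨ ¬(Y ↔ (V → Y)) = True ∨ False = True
((Y ∧ (Y ⊕ (V → Z))) ↔ (X → U)) ↔ ((U ⊕ V) ∨ ¬(Y ↔ (V → Y))) = False ↔ True = False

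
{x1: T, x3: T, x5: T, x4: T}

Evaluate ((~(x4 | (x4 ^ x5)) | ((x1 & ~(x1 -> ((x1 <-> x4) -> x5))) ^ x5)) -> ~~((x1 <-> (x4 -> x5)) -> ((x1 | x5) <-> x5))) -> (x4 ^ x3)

F

x4 ^ x5 = T ^ T = F
x4 | (x4 ^ x5) = T | F = T
~(x4 | (x4 ^ x5)) = ~T = F
x1 <-> x4 = T <-> T = T
(x1 <-> x4) -> x5 = T -> T = T
x1 -> ((x1 <-> x4) -> x5) = T -> T = T
~(x1 -> ((x1 <-> x4) -> x5)) = ~T = F
x1 & ~(x1 -> ((x1 <-> x4) -> x5)) = T & F = F
(x1 & ~(x1 -> ((x1 <-> x4) -> x5))) ^ x5 = F ^ T = T
~(x4 | (x4 ^ x5)) | ((x1 & ~(x1 -> ((x1 <-> x4) -> x5))) ^ x5) = F | T = T
x4 -> x5 = T -> T = T
x1 <-> (x4 -> x5) = T <-> T = T
x1 | x5 = T | T = T
(x1 | x5) <-> x5 = T <-> T = T
(x1 <-> (x4 -> x5)) -> ((x1 | x5) <-> x5) = T -> T = T
~((x1 <-> (x4 -> x5)) -> ((x1 | x5) <-> x5)) = ~T = F
~~((x1 <-> (x4 -> x5)) -> ((x1 | x5) <-> x5)) = ~F = T
(~(x4 | (x4 ^ x5)) | ((x1 & ~(x1 -> ((x1 <-> x4) -> x5))) ^ x5)) -> ~~((x1 <-> (x4 -> x5)) -> ((x1 | x5) <-> x5)) = T -> T = T
x4 ^ x3 = T ^ T = F
((~(x4 | (x4 ^ x5)) | ((x1 & ~(x1 -> ((x1 <-> x4) -> x5))) ^ x5)) -> ~~((x1 <-> (x4 -> x5)) -> ((x1 | x5) <-> x5))) -> (x4 ^ x3) = T -> F = F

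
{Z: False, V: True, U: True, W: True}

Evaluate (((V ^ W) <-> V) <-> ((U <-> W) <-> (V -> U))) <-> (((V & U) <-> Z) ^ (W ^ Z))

V ^ W = True ^ True = False
(V ^ W) <-> V = False <-> True = False
U <-> W = True <-> True = True
V -> U = True -> True = True
(U <-> W) <-> (V -> U) = True <-> True = True
((V ^ W) <-> V) <-> ((U <-> W) <-> (V -> U)) = False <-> True = False
V & U = True & True = True
(V & U) <-> Z = True <-> False = False
W ^ Z = True ^ False = True
((V & U) <-> Z) ^ (W ^ Z) = False ^ True = True
(((V ^ W) <-> V) <-> ((U <-> W) <-> (V -> U))) <-> (((V & U) <-> Z) ^ (W ^ Z)) = False <-> True = False

False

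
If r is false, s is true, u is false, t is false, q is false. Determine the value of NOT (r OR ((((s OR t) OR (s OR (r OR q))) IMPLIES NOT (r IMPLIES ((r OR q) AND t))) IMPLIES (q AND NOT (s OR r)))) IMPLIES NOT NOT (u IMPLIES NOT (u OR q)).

True

Substituting r=False, s=True, u=False, t=False, q=False:
s OR t = True OR False = True
r OR q = False OR False = False
s OR (r OR q) = True OR False = True
(s OR t) OR (s OR (r OR q)) = True OR True = True
r OR q = False OR False = False
(r OR q) AND t = False AND False = False
r IMPLIES ((r OR q) AND t) = False IMPLIES False = True
NOT (r IMPLIES ((r OR q) AND t)) = NOT True = False
((s OR t) OR (s OR (r OR q))) IMPLIES NOT (r IMPLIES ((r OR q) AND t)) = True IMPLIES False = False
s OR r = True OR False = True
NOT (s OR r) = NOT True = False
q AND NOT (s OR r) = False AND False = False
(((s OR t) OR (s OR (r OR q))) IMPLIES NOT (r IMPLIES ((r OR q) AND t))) IMPLIES (q AND NOT (s OR r)) = False IMPLIES False = True
r OR ((((s OR t) OR (s OR (r OR q))) IMPLIES NOT (r IMPLIES ((r OR q) AND t))) IMPLIES (q AND NOT (s OR r))) = False OR True = True
NOT (r OR ((((s OR t) OR (s OR (r OR q))) IMPLIES NOT (r IMPLIES ((r OR q) AND t))) IMPLIES (q AND NOT (s OR r)))) = NOT True = False
u OR q = False OR False = False
NOT (u OR q) = NOT False = True
u IMPLIES NOT (u OR q) = False IMPLIES True = True
NOT (u IMPLIES NOT (u OR q)) = NOT True = False
NOT NOT (u IMPLIES NOT (u OR q)) = NOT False = True
NOT (r OR ((((s OR t) OR (s OR (r OR q))) IMPLIES NOT (r IMPLIES ((r OR q) AND t))) IMPLIES (q AND NOT (s OR r)))) IMPLIES NOT NOT (u IMPLIES NOT (u OR q)) = False IMPLIES True = True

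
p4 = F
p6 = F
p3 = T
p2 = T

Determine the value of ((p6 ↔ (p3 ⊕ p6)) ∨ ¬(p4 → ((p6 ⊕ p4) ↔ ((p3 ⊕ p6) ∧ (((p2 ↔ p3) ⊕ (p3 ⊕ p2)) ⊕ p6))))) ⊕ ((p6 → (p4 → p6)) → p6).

p3 ⊕ p6 = T ⊕ F = T
p6 ↔ (p3 ⊕ p6) = F ↔ T = F
p6 ⊕ p4 = F ⊕ F = F
p3 ⊕ p6 = T ⊕ F = T
p2 ↔ p3 = T ↔ T = T
p3 ⊕ p2 = T ⊕ T = F
(p2 ↔ p3) ⊕ (p3 ⊕ p2) = T ⊕ F = T
((p2 ↔ p3) ⊕ (p3 ⊕ p2)) ⊕ p6 = T ⊕ F = T
(p3 ⊕ p6) ∧ (((p2 ↔ p3) ⊕ (p3 ⊕ p2)) ⊕ p6) = T ∧ T = T
(p6 ⊕ p4) ↔ ((p3 ⊕ p6) ∧ (((p2 ↔ p3) ⊕ (p3 ⊕ p2)) ⊕ p6)) = F ↔ T = F
p4 → ((p6 ⊕ p4) ↔ ((p3 ⊕ p6) ∧ (((p2 ↔ p3) ⊕ (p3 ⊕ p2)) ⊕ p6))) = F → F = T
¬(p4 → ((p6 ⊕ p4) ↔ ((p3 ⊕ p6) ∧ (((p2 ↔ p3) ⊕ (p3 ⊕ p2)) ⊕ p6)))) = ¬T = F
(p6 ↔ (p3 ⊕ p6)) ∨ ¬(p4 → ((p6 ⊕ p4) ↔ ((p3 ⊕ p6) ∧ (((p2 ↔ p3) ⊕ (p3 ⊕ p2)) ⊕ p6)))) = F ∨ F = F
p4 → p6 = F → F = T
p6 → (p4 → p6) = F → T = T
(p6 → (p4 → p6)) → p6 = T → F = F
((p6 ↔ (p3 ⊕ p6)) ∨ ¬(p4 → ((p6 ⊕ p4) ↔ ((p3 ⊕ p6) ∧ (((p2 ↔ p3) ⊕ (p3 ⊕ p2)) ⊕ p6))))) ⊕ ((p6 → (p4 → p6)) → p6) = F ⊕ F = F

F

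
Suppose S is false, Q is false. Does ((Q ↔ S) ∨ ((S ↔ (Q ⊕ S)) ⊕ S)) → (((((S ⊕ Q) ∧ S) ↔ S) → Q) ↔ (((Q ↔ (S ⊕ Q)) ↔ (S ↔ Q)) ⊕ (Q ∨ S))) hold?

Substituting S=F, Q=F:
Q ↔ S = F ↔ F = T
Q ⊕ S = F ⊕ F = F
S ↔ (Q ⊕ S) = F ↔ F = T
(S ↔ (Q ⊕ S)) ⊕ S = T ⊕ F = T
(Q ↔ S) ∨ ((S ↔ (Q ⊕ S)) ⊕ S) = T ∨ T = T
S ⊕ Q = F ⊕ F = F
(S ⊕ Q) ∧ S = F ∧ F = F
((S ⊕ Q) ∧ S) ↔ S = F ↔ F = T
(((S ⊕ Q) ∧ S) ↔ S) → Q = T → F = F
S ⊕ Q = F ⊕ F = F
Q ↔ (S ⊕ Q) = F ↔ F = T
S ↔ Q = F ↔ F = T
(Q ↔ (S ⊕ Q)) ↔ (S ↔ Q) = T ↔ T = T
Q ∨ S = F ∨ F = F
((Q ↔ (S ⊕ Q)) ↔ (S ↔ Q)) ⊕ (Q ∨ S) = T ⊕ F = T
((((S ⊕ Q) ∧ S) ↔ S) → Q) ↔ (((Q ↔ (S ⊕ Q)) ↔ (S ↔ Q)) ⊕ (Q ∨ S)) = F ↔ T = F
((Q ↔ S) ∨ ((S ↔ (Q ⊕ S)) ⊕ S)) → (((((S ⊕ Q) ∧ S) ↔ S) → Q) ↔ (((Q ↔ (S ⊕ Q)) ↔ (S ↔ Q)) ⊕ (Q ∨ S))) = T → F = F

F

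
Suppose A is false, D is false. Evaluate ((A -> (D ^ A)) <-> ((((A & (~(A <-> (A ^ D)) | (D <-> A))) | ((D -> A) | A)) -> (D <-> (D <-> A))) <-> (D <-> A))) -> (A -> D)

True

D ^ A = False ^ False = False
A -> (D ^ A) = False -> False = True
A ^ D = False ^ False = False
A <-> (A ^ D) = False <-> False = True
~(A <-> (A ^ D)) = ~True = False
D <-> A = False <-> False = True
~(A <-> (A ^ D)) | (D <-> A) = False | True = True
A & (~(A <-> (A ^ D)) | (D <-> A)) = False & True = False
D -> A = False -> False = True
(D -> A) | A = True | False = True
(A & (~(A <-> (A ^ D)) | (D <-> A))) | ((D -> A) | A) = False | True = True
D <-> A = False <-> False = True
D <-> (D <-> A) = False <-> True = False
((A & (~(A <-> (A ^ D)) | (D <-> A))) | ((D -> A) | A)) -> (D <-> (D <-> A)) = True -> False = False
D <-> A = False <-> False = True
(((A & (~(A <-> (A ^ D)) | (D <-> A))) | ((D -> A) | A)) -> (D <-> (D <-> A))) <-> (D <-> A) = False <-> True = False
(A -> (D ^ A)) <-> ((((A & (~(A <-> (A ^ D)) | (D <-> A))) | ((D -> A) | A)) -> (D <-> (D <-> A))) <-> (D <-> A)) = True <-> False = False
A -> D = False -> False = True
((A -> (D ^ A)) <-> ((((A & (~(A <-> (A ^ D)) | (D <-> A))) | ((D -> A) | A)) -> (D <-> (D <-> A))) <-> (D <-> A))) -> (A -> D) = False -> True = True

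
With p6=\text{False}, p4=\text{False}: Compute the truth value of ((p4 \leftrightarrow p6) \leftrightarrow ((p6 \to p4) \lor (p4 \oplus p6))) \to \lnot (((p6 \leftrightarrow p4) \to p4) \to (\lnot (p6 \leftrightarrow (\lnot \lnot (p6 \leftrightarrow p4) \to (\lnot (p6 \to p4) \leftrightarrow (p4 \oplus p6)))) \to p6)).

p4 \leftrightarrow p6 = \text{False} \leftrightarrow \text{False} = \text{True}
p6 \to p4 = \text{False} \to \text{False} = \text{True}
p4 \oplus p6 = \text{False} \oplus \text{False} = \text{False}
(p6 \to p4) \lor (p4 \oplus p6) = \text{True} \lor \text{False} = \text{True}
(p4 \leftrightarrow p6) \leftrightarrow ((p6 \to p4) \lor (p4 \oplus p6)) = \text{True} \leftrightarrow \text{True} = \text{True}
p6 \leftrightarrow p4 = \text{False} \leftrightarrow \text{False} = \text{True}
(p6 \leftrightarrow p4) \to p4 = \text{True} \to \text{False} = \text{False}
p6 \leftrightarrow p4 = \text{False} \leftrightarrow \text{False} = \text{True}
\lnot (p6 \leftrightarrow p4) = \lnot \text{True} = \text{False}
\lnot \lnot (p6 \leftrightarrow p4) = \lnot \text{False} = \text{True}
p6 \to p4 = \text{False} \to \text{False} = \text{True}
\lnot (p6 \to p4) = \lnot \text{True} = \text{False}
p4 \oplus p6 = \text{False} \oplus \text{False} = \text{False}
\lnot (p6 \to p4) \leftrightarrow (p4 \oplus p6) = \text{False} \leftrightarrow \text{False} = \text{True}
\lnot \lnot (p6 \leftrightarrow p4) \to (\lnot (p6 \to p4) \leftrightarrow (p4 \oplus p6)) = \text{True} \to \text{True} = \text{True}
p6 \leftrightarrow (\lnot \lnot (p6 \leftrightarrow p4) \to (\lnot (p6 \to p4) \leftrightarrow (p4 \oplus p6))) = \text{False} \leftrightarrow \text{True} = \text{False}
\lnot (p6 \leftrightarrow (\lnot \lnot (p6 \leftrightarrow p4) \to (\lnot (p6 \to p4) \leftrightarrow (p4 \oplus p6)))) = \lnot \text{False} = \text{True}
\lnot (p6 \leftrightarrow (\lnot \lnot (p6 \leftrightarrow p4) \to (\lnot (p6 \to p4) \leftrightarrow (p4 \oplus p6)))) \to p6 = \text{True} \to \text{False} = \text{False}
((p6 \leftrightarrow p4) \to p4) \to (\lnot (p6 \leftrightarrow (\lnot \lnot (p6 \leftrightarrow p4) \to (\lnot (p6 \to p4) \leftrightarrow (p4 \oplus p6)))) \to p6) = \text{False} \to \text{False} = \text{True}
\lnot (((p6 \leftrightarrow p4) \to p4) \to (\lnot (p6 \leftrightarrow (\lnot \lnot (p6 \leftrightarrow p4) \to (\lnot (p6 \to p4) \leftrightarrow (p4 \oplus p6)))) \to p6)) = \lnot \text{True} = \text{False}
((p4 \leftrightarrow p6) \leftrightarrow ((p6 \to p4) \lor (p4 \oplus p6))) \to \lnot (((p6 \leftrightarrow p4) \to p4) \to (\lnot (p6 \leftrightarrow (\lnot \lnot (p6 \leftrightarrow p4) \to (\lnot (p6 \to p4) \leftrightarrow (p4 \oplus p6)))) \to p6)) = \text{True} \to \text{False} = \text{False}

\text{False}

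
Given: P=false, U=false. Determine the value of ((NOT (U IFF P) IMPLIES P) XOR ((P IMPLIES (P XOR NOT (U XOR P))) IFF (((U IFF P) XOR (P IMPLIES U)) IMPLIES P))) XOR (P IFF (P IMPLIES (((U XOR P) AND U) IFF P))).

false

U IFF P = false IFF false = true
NOT (U IFF P) = NOT true = false
NOT (U IFF P) IMPLIES P = false IMPLIES false = true
U XOR P = false XOR false = false
NOT (U XOR P) = NOT false = true
P XOR NOT (U XOR P) = false XOR true = true
P IMPLIES (P XOR NOT (U XOR P)) = false IMPLIES true = true
U IFF P = false IFF false = true
P IMPLIES U = false IMPLIES false = true
(U IFF P) XOR (P IMPLIES U) = true XOR true = false
((U IFF P) XOR (P IMPLIES U)) IMPLIES P = false IMPLIES false = true
(P IMPLIES (P XOR NOT (U XOR P))) IFF (((U IFF P) XOR (P IMPLIES U)) IMPLIES P) = true IFF true = true
(NOT (U IFF P) IMPLIES P) XOR ((P IMPLIES (P XOR NOT (U XOR P))) IFF (((U IFF P) XOR (P IMPLIES U)) IMPLIES P)) = true XOR true = false
U XOR P = false XOR false = false
(U XOR P) AND U = false AND false = false
((U XOR P) AND U) IFF P = false IFF false = true
P IMPLIES (((U XOR P) AND U) IFF P) = false IMPLIES true = true
P IFF (P IMPLIES (((U XOR P) AND U) IFF P)) = false IFF true = false
((NOT (U IFF P) IMPLIES P) XOR ((P IMPLIES (P XOR NOT (U XOR P))) IFF (((U IFF P) XOR (P IMPLIES U)) IMPLIES P))) XOR (P IFF (P IMPLIES (((U XOR P) AND U) IFF P))) = false XOR false = false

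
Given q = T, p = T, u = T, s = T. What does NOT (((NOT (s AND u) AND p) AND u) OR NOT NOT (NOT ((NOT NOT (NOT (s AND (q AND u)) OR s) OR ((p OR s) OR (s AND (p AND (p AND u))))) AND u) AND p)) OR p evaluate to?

T

s AND u = T AND T = T
NOT (s AND u) = NOT T = F
NOT (s AND u) AND p = F AND T = F
(NOT (s AND u) AND p) AND u = F AND T = F
q AND u = T AND T = T
s AND (q AND u) = T AND T = T
NOT (s AND (q AND u)) = NOT T = F
NOT (s AND (q AND u)) OR s = F OR T = T
NOT (NOT (s AND (q AND u)) OR s) = NOT T = F
NOT NOT (NOT (s AND (q AND u)) OR s) = NOT F = T
p OR s = T OR T = T
p AND u = T AND T = T
p AND (p AND u) = T AND T = T
s AND (p AND (p AND u)) = T AND T = T
(p OR s) OR (s AND (p AND (p AND u))) = T OR T = T
NOT NOT (NOT (s AND (q AND u)) OR s) OR ((p OR s) OR (s AND (p AND (p AND u)))) = T OR T = T
(NOT NOT (NOT (s AND (q AND u)) OR s) OR ((p OR s) OR (s AND (p AND (p AND u))))) AND u = T AND T = T
NOT ((NOT NOT (NOT (s AND (q AND u)) OR s) OR ((p OR s) OR (s AND (p AND (p AND u))))) AND u) = NOT T = F
NOT ((NOT NOT (NOT (s AND (q AND u)) OR s) OR ((p OR s) OR (s AND (p AND (p AND u))))) AND u) AND p = F AND T = F
NOT (NOT ((NOT NOT (NOT (s AND (q AND u)) OR s) OR ((p OR s) OR (s AND (p AND (p AND u))))) AND u) AND p) = NOT F = T
NOT NOT (NOT ((NOT NOT (NOT (s AND (q AND u)) OR s) OR ((p OR s) OR (s AND (p AND (p AND u))))) AND u) AND p) = NOT T = F
((NOT (s AND u) AND p) AND u) OR NOT NOT (NOT ((NOT NOT (NOT (s AND (q AND u)) OR s) OR ((p OR s) OR (s AND (p AND (p AND u))))) AND u) AND p) = F OR F = F
NOT (((NOT (s AND u) AND p) AND u) OR NOT NOT (NOT ((NOT NOT (NOT (s AND (q AND u)) OR s) OR ((p OR s) OR (s AND (p AND (p AND u))))) AND u) AND p)) = NOT F = T
NOT (((NOT (s AND u) AND p) AND u) OR NOT NOT (NOT ((NOT NOT (NOT (s AND (q AND u)) OR s) OR ((p OR s) OR (s AND (p AND (p AND u))))) AND u) AND p)) OR p = T OR T = T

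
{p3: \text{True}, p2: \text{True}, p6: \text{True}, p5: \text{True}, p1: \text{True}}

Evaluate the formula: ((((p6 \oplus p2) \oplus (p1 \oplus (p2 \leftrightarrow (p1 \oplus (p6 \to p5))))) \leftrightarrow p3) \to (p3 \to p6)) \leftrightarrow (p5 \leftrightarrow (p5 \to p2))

p6 \oplus p2 = \text{True} \oplus \text{True} = \text{False}
p6 \to p5 = \text{True} \to \text{True} = \text{True}
p1 \oplus (p6 \to p5) = \text{True} \oplus \text{True} = \text{False}
p2 \leftrightarrow (p1 \oplus (p6 \to p5)) = \text{True} \leftrightarrow \text{False} = \text{False}
p1 \oplus (p2 \leftrightarrow (p1 \oplus (p6 \to p5))) = \text{True} \oplus \text{False} = \text{True}
(p6 \oplus p2) \oplus (p1 \oplus (p2 \leftrightarrow (p1 \oplus (p6 \to p5)))) = \text{False} \oplus \text{True} = \text{True}
((p6 \oplus p2) \oplus (p1 \oplus (p2 \leftrightarrow (p1 \oplus (p6 \to p5))))) \leftrightarrow p3 = \text{True} \leftrightarrow \text{True} = \text{True}
p3 \to p6 = \text{True} \to \text{True} = \text{True}
(((p6 \oplus p2) \oplus (p1 \oplus (p2 \leftrightarrow (p1 \oplus (p6 \to p5))))) \leftrightarrow p3) \to (p3 \to p6) = \text{True} \to \text{True} = \text{True}
p5 \to p2 = \text{True} \to \text{True} = \text{True}
p5 \leftrightarrow (p5 \to p2) = \text{True} \leftrightarrow \text{True} = \text{True}
((((p6 \oplus p2) \oplus (p1 \oplus (p2 \leftrightarrow (p1 \oplus (p6 \to p5))))) \leftrightarrow p3) \to (p3 \to p6)) \leftrightarrow (p5 \leftrightarrow (p5 \to p2)) = \text{True} \leftrightarrow \text{True} = \text{True}

\text{True}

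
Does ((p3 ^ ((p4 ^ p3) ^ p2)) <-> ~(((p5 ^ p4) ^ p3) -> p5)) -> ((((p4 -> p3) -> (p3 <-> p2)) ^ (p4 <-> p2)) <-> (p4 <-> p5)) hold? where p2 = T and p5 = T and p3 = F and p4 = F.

p4 ^ p3 = F ^ F = F
(p4 ^ p3) ^ p2 = F ^ T = T
p3 ^ ((p4 ^ p3) ^ p2) = F ^ T = T
p5 ^ p4 = T ^ F = T
(p5 ^ p4) ^ p3 = T ^ F = T
((p5 ^ p4) ^ p3) -> p5 = T -> T = T
~(((p5 ^ p4) ^ p3) -> p5) = ~T = F
(p3 ^ ((p4 ^ p3) ^ p2)) <-> ~(((p5 ^ p4) ^ p3) -> p5) = T <-> F = F
p4 -> p3 = F -> F = T
p3 <-> p2 = F <-> T = F
(p4 -> p3) -> (p3 <-> p2) = T -> F = F
p4 <-> p2 = F <-> T = F
((p4 -> p3) -> (p3 <-> p2)) ^ (p4 <-> p2) = F ^ F = F
p4 <-> p5 = F <-> T = F
(((p4 -> p3) -> (p3 <-> p2)) ^ (p4 <-> p2)) <-> (p4 <-> p5) = F <-> F = T
((p3 ^ ((p4 ^ p3) ^ p2)) <-> ~(((p5 ^ p4) ^ p3) -> p5)) -> ((((p4 -> p3) -> (p3 <-> p2)) ^ (p4 <-> p2)) <-> (p4 <-> p5)) = F -> T = T

T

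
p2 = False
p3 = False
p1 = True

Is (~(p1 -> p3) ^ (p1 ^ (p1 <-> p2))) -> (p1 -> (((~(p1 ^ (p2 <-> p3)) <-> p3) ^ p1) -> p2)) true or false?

p1 -> p3 = True -> False = False
~(p1 -> p3) = ~False = True
p1 <-> p2 = True <-> False = False
p1 ^ (p1 <-> p2) = True ^ False = True
~(p1 -> p3) ^ (p1 ^ (p1 <-> p2)) = True ^ True = False
p2 <-> p3 = False <-> False = True
p1 ^ (p2 <-> p3) = True ^ True = False
~(p1 ^ (p2 <-> p3)) = ~False = True
~(p1 ^ (p2 <-> p3)) <-> p3 = True <-> False = False
(~(p1 ^ (p2 <-> p3)) <-> p3) ^ p1 = False ^ True = True
((~(p1 ^ (p2 <-> p3)) <-> p3) ^ p1) -> p2 = True -> False = False
p1 -> (((~(p1 ^ (p2 <-> p3)) <-> p3) ^ p1) -> p2) = True -> False = False
(~(p1 -> p3) ^ (p1 ^ (p1 <-> p2))) -> (p1 -> (((~(p1 ^ (p2 <-> p3)) <-> p3) ^ p1) -> p2)) = False -> False = True

True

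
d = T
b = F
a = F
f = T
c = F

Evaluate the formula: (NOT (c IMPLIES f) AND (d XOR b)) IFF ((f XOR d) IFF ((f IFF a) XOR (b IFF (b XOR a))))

Substituting d=T, b=F, a=F, f=T, c=F:
c IMPLIES f = F IMPLIES T = T
NOT (c IMPLIES f) = NOT T = F
d XOR b = T XOR F = T
NOT (c IMPLIES f) AND (d XOR b) = F AND T = F
f XOR d = T XOR T = F
f IFF a = T IFF F = F
b XOR a = F XOR F = F
b IFF (b XOR a) = F IFF F = T
(f IFF a) XOR (b IFF (b XOR a)) = F XOR T = T
(f XOR d) IFF ((f IFF a) XOR (b IFF (b XOR a))) = F IFF T = F
(NOT (c IMPLIES f) AND (d XOR b)) IFF ((f XOR d) IFF ((f IFF a) XOR (b IFF (b XOR a)))) = F IFF F = T

T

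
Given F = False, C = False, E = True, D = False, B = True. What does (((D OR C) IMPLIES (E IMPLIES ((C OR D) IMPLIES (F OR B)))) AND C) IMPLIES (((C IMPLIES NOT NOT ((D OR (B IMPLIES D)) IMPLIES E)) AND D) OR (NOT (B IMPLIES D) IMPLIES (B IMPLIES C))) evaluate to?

True

D OR C = False OR False = False
C OR D = False OR False = False
F OR B = False OR True = True
(C OR D) IMPLIES (F OR B) = False IMPLIES True = True
E IMPLIES ((C OR D) IMPLIES (F OR B)) = True IMPLIES True = True
(D OR C) IMPLIES (E IMPLIES ((C OR D) IMPLIES (F OR B))) = False IMPLIES True = True
((D OR C) IMPLIES (E IMPLIES ((C OR D) IMPLIES (F OR B)))) AND C = True AND False = False
B IMPLIES D = True IMPLIES False = False
D OR (B IMPLIES D) = False OR False = False
(D OR (B IMPLIES D)) IMPLIES E = False IMPLIES True = True
NOT ((D OR (B IMPLIES D)) IMPLIES E) = NOT True = False
NOT NOT ((D OR (B IMPLIES D)) IMPLIES E) = NOT False = True
C IMPLIES NOT NOT ((D OR (B IMPLIES D)) IMPLIES E) = False IMPLIES True = True
(C IMPLIES NOT NOT ((D OR (B IMPLIES D)) IMPLIES E)) AND D = True AND False = False
B IMPLIES D = True IMPLIES False = False
NOT (B IMPLIES D) = NOT False = True
B IMPLIES C = True IMPLIES False = False
NOT (B IMPLIES D) IMPLIES (B IMPLIES C) = True IMPLIES False = False
((C IMPLIES NOT NOT ((D OR (B IMPLIES D)) IMPLIES E)) AND D) OR (NOT (B IMPLIES D) IMPLIES (B IMPLIES C)) = False OR False = False
(((D OR C) IMPLIES (E IMPLIES ((C OR D) IMPLIES (F OR B)))) AND C) IMPLIES (((C IMPLIES NOT NOT ((D OR (B IMPLIES D)) IMPLIES E)) AND D) OR (NOT (B IMPLIES D) IMPLIES (B IMPLIES C))) = False IMPLIES False = True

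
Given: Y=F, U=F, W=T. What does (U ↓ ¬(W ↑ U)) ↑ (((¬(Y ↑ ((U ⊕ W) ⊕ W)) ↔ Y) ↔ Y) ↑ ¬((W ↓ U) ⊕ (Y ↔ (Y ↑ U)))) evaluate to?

W ↑ U = T ↑ F = T
¬(W ↑ U) = ¬T = F
U ↓ ¬(W ↑ U) = F ↓ F = T
U ⊕ W = F ⊕ T = T
(U ⊕ W) ⊕ W = T ⊕ T = F
Y ↑ ((U ⊕ W) ⊕ W) = F ↑ F = T
¬(Y ↑ ((U ⊕ W) ⊕ W)) = ¬T = F
¬(Y ↑ ((U ⊕ W) ⊕ W)) ↔ Y = F ↔ F = T
(¬(Y ↑ ((U ⊕ W) ⊕ W)) ↔ Y) ↔ Y = T ↔ F = F
W ↓ U = T ↓ F = F
Y ↑ U = F ↑ F = T
Y ↔ (Y ↑ U) = F ↔ T = F
(W ↓ U) ⊕ (Y ↔ (Y ↑ U)) = F ⊕ F = F
¬((W ↓ U) ⊕ (Y ↔ (Y ↑ U))) = ¬F = T
((¬(Y ↑ ((U ⊕ W) ⊕ W)) ↔ Y) ↔ Y) ↑ ¬((W ↓ U) ⊕ (Y ↔ (Y ↑ U))) = F ↑ T = T
(U ↓ ¬(W ↑ U)) ↑ (((¬(Y ↑ ((U ⊕ W) ⊕ W)) ↔ Y) ↔ Y) ↑ ¬((W ↓ U) ⊕ (Y ↔ (Y ↑ U)))) = T ↑ T = F

F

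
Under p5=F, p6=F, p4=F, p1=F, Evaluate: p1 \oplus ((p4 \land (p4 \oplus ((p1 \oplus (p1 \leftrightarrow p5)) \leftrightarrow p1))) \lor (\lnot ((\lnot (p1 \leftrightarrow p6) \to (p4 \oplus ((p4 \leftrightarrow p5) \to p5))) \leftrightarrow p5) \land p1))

F

p1 \leftrightarrow p5 = F \leftrightarrow F = T
p1 \oplus (p1 \leftrightarrow p5) = F \oplus T = T
(p1 \oplus (p1 \leftrightarrow p5)) \leftrightarrow p1 = T \leftrightarrow F = F
p4 \oplus ((p1 \oplus (p1 \leftrightarrow p5)) \leftrightarrow p1) = F \oplus F = F
p4 \land (p4 \oplus ((p1 \oplus (p1 \leftrightarrow p5)) \leftrightarrow p1)) = F \land F = F
p1 \leftrightarrow p6 = F \leftrightarrow F = T
\lnot (p1 \leftrightarrow p6) = \lnot T = F
p4 \leftrightarrow p5 = F \leftrightarrow F = T
(p4 \leftrightarrow p5) \to p5 = T \to F = F
p4 \oplus ((p4 \leftrightarrow p5) \to p5) = F \oplus F = F
\lnot (p1 \leftrightarrow p6) \to (p4 \oplus ((p4 \leftrightarrow p5) \to p5)) = F \to F = T
(\lnot (p1 \leftrightarrow p6) \to (p4 \oplus ((p4 \leftrightarrow p5) \to p5))) \leftrightarrow p5 = T \leftrightarrow F = F
\lnot ((\lnot (p1 \leftrightarrow p6) \to (p4 \oplus ((p4 \leftrightarrow p5) \to p5))) \leftrightarrow p5) = \lnot F = T
\lnot ((\lnot (p1 \leftrightarrow p6) \to (p4 \oplus ((p4 \leftrightarrow p5) \to p5))) \leftrightarrow p5) \land p1 = T \land F = F
(p4 \land (p4 \oplus ((p1 \oplus (p1 \leftrightarrow p5)) \leftrightarrow p1))) \lor (\lnot ((\lnot (p1 \leftrightarrow p6) \to (p4 \oplus ((p4 \leftrightarrow p5) \to p5))) \leftrightarrow p5) \land p1) = F \lor F = F
p1 \oplus ((p4 \land (p4 \oplus ((p1 \oplus (p1 \leftrightarrow p5)) \leftrightarrow p1))) \lor (\lnot ((\lnot (p1 \leftrightarrow p6) \to (p4 \oplus ((p4 \leftrightarrow p5) \to p5))) \leftrightarrow p5) \land p1)) = F \oplus F = F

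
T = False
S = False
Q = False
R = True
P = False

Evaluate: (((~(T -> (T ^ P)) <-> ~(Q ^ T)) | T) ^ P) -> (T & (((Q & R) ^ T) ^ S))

Substituting T=False, S=False, Q=False, R=True, P=False:
T ^ P = False ^ False = False
T -> (T ^ P) = False -> False = True
~(T -> (T ^ P)) = ~True = False
Q ^ T = False ^ False = False
~(Q ^ T) = ~False = True
~(T -> (T ^ P)) <-> ~(Q ^ T) = False <-> True = False
(~(T -> (T ^ P)) <-> ~(Q ^ T)) | T = False | False = False
((~(T -> (T ^ P)) <-> ~(Q ^ T)) | T) ^ P = False ^ False = False
Q & R = False & True = False
(Q & R) ^ T = False ^ False = False
((Q & R) ^ T) ^ S = False ^ False = False
T & (((Q & R) ^ T) ^ S) = False & False = False
(((~(T -> (T ^ P)) <-> ~(Q ^ T)) | T) ^ P) -> (T & (((Q & R) ^ T) ^ S)) = False -> False = True

True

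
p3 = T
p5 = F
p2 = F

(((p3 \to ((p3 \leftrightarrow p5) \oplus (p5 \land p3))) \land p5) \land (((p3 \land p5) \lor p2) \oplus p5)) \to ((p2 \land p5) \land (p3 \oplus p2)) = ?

p3 \leftrightarrow p5 = T \leftrightarrow F = F
p5 \land p3 = F \land T = F
(p3 \leftrightarrow p5) \oplus (p5 \land p3) = F \oplus F = F
p3 \to ((p3 \leftrightarrow p5) \oplus (p5 \land p3)) = T \to F = F
(p3 \to ((p3 \leftrightarrow p5) \oplus (p5 \land p3))) \land p5 = F \land F = F
p3 \land p5 = T \land F = F
(p3 \land p5) \lor p2 = F \lor F = F
((p3 \land p5) \lor p2) \oplus p5 = F \oplus F = F
((p3 \to ((p3 \leftrightarrow p5) \oplus (p5 \land p3))) \land p5) \land (((p3 \land p5) \lor p2) \oplus p5) = F \land F = F
p2 \land p5 = F \land F = F
p3 \oplus p2 = T \oplus F = T
(p2 \land p5) \land (p3 \oplus p2) = F \land T = F
(((p3 \to ((p3 \leftrightarrow p5) \oplus (p5 \land p3))) \land p5) \land (((p3 \land p5) \lor p2) \oplus p5)) \to ((p2 \land p5) \land (p3 \oplus p2)) = F \to F = T

T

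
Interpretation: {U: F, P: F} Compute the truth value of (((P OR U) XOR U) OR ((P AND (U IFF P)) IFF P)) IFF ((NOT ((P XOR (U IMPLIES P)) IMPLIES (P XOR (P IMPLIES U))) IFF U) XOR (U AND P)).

T

Substituting U=F, P=F:
P OR U = F OR F = F
(P OR U) XOR U = F XOR F = F
U IFF P = F IFF F = T
P AND (U IFF P) = F AND T = F
(P AND (U IFF P)) IFF P = F IFF F = T
((P OR U) XOR U) OR ((P AND (U IFF P)) IFF P) = F OR T = T
U IMPLIES P = F IMPLIES F = T
P XOR (U IMPLIES P) = F XOR T = T
P IMPLIES U = F IMPLIES F = T
P XOR (P IMPLIES U) = F XOR T = T
(P XOR (U IMPLIES P)) IMPLIES (P XOR (P IMPLIES U)) = T IMPLIES T = T
NOT ((P XOR (U IMPLIES P)) IMPLIES (P XOR (P IMPLIES U))) = NOT T = F
NOT ((P XOR (U IMPLIES P)) IMPLIES (P XOR (P IMPLIES U))) IFF U = F IFF F = T
U AND P = F AND F = F
(NOT ((P XOR (U IMPLIES P)) IMPLIES (P XOR (P IMPLIES U))) IFF U) XOR (U AND P) = T XOR F = T
(((P OR U) XOR U) OR ((P AND (U IFF P)) IFF P)) IFF ((NOT ((P XOR (U IMPLIES P)) IMPLIES (P XOR (P IMPLIES U))) IFF U) XOR (U AND P)) = T IFF T = T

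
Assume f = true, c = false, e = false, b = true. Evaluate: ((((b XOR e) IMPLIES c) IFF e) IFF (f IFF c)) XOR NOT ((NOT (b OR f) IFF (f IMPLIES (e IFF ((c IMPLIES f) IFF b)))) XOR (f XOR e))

true

b XOR e = true XOR false = true
(b XOR e) IMPLIES c = true IMPLIES false = false
((b XOR e) IMPLIES c) IFF e = false IFF false = true
f IFF c = true IFF false = false
(((b XOR e) IMPLIES c) IFF e) IFF (f IFF c) = true IFF false = false
b OR f = true OR true = true
NOT (b OR f) = NOT true = false
c IMPLIES f = false IMPLIES true = true
(c IMPLIES f) IFF b = true IFF true = true
e IFF ((c IMPLIES f) IFF b) = false IFF true = false
f IMPLIES (e IFF ((c IMPLIES f) IFF b)) = true IMPLIES false = false
NOT (b OR f) IFF (f IMPLIES (e IFF ((c IMPLIES f) IFF b))) = false IFF false = true
f XOR e = true XOR false = true
(NOT (b OR f) IFF (f IMPLIES (e IFF ((c IMPLIES f) IFF b)))) XOR (f XOR e) = true XOR true = false
NOT ((NOT (b OR f) IFF (f IMPLIES (e IFF ((c IMPLIES f) IFF b)))) XOR (f XOR e)) = NOT false = true
((((b XOR e) IMPLIES c) IFF e) IFF (f IFF c)) XOR NOT ((NOT (b OR f) IFF (f IMPLIES (e IFF ((c IMPLIES f) IFF b)))) XOR (f XOR e)) = false XOR true = true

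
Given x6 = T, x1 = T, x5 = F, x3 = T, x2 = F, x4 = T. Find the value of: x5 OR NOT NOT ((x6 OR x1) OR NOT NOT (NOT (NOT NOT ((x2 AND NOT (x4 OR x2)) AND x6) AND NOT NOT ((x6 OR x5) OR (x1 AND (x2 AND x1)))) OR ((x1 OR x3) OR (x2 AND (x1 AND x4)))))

T

x6 OR x1 = T OR T = T
x4 OR x2 = T OR F = T
NOT (x4 OR x2) = NOT T = F
x2 AND NOT (x4 OR x2) = F AND F = F
(x2 AND NOT (x4 OR x2)) AND x6 = F AND T = F
NOT ((x2 AND NOT (x4 OR x2)) AND x6) = NOT F = T
NOT NOT ((x2 AND NOT (x4 OR x2)) AND x6) = NOT T = F
x6 OR x5 = T OR F = T
x2 AND x1 = F AND T = F
x1 AND (x2 AND x1) = T AND F = F
(x6 OR x5) OR (x1 AND (x2 AND x1)) = T OR F = T
NOT ((x6 OR x5) OR (x1 AND (x2 AND x1))) = NOT T = F
NOT NOT ((x6 OR x5) OR (x1 AND (x2 AND x1))) = NOT F = T
NOT NOT ((x2 AND NOT (x4 OR x2)) AND x6) AND NOT NOT ((x6 OR x5) OR (x1 AND (x2 AND x1))) = F AND T = F
NOT (NOT NOT ((x2 AND NOT (x4 OR x2)) AND x6) AND NOT NOT ((x6 OR x5) OR (x1 AND (x2 AND x1)))) = NOT F = T
x1 OR x3 = T OR T = T
x1 AND x4 = T AND T = T
x2 AND (x1 AND x4) = F AND T = F
(x1 OR x3) OR (x2 AND (x1 AND x4)) = T OR F = T
NOT (NOT NOT ((x2 AND NOT (x4 OR x2)) AND x6) AND NOT NOT ((x6 OR x5) OR (x1 AND (x2 AND x1)))) OR ((x1 OR x3) OR (x2 AND (x1 AND x4))) = T OR T = T
NOT (NOT (NOT NOT ((x2 AND NOT (x4 OR x2)) AND x6) AND NOT NOT ((x6 OR x5) OR (x1 AND (x2 AND x1)))) OR ((x1 OR x3) OR (x2 AND (x1 AND x4)))) = NOT T = F
NOT NOT (NOT (NOT NOT ((x2 AND NOT (x4 OR x2)) AND x6) AND NOT NOT ((x6 OR x5) OR (x1 AND (x2 AND x1)))) OR ((x1 OR x3) OR (x2 AND (x1 AND x4)))) = NOT F = T
(x6 OR x1) OR NOT NOT (NOT (NOT NOT ((x2 AND NOT (x4 OR x2)) AND x6) AND NOT NOT ((x6 OR x5) OR (x1 AND (x2 AND x1)))) OR ((x1 OR x3) OR (x2 AND (x1 AND x4)))) = T OR T = T
NOT ((x6 OR x1) OR NOT NOT (NOT (NOT NOT ((x2 AND NOT (x4 OR x2)) AND x6) AND NOT NOT ((x6 OR x5) OR (x1 AND (x2 AND x1)))) OR ((x1 OR x3) OR (x2 AND (x1 AND x4))))) = NOT T = F
NOT NOT ((x6 OR x1) OR NOT NOT (NOT (NOT NOT ((x2 AND NOT (x4 OR x2)) AND x6) AND NOT NOT ((x6 OR x5) OR (x1 AND (x2 AND x1)))) OR ((x1 OR x3) OR (x2 AND (x1 AND x4))))) = NOT F = T
x5 OR NOT NOT ((x6 OR x1) OR NOT NOT (NOT (NOT NOT ((x2 AND NOT (x4 OR x2)) AND x6) AND NOT NOT ((x6 OR x5) OR (x1 AND (x2 AND x1)))) OR ((x1 OR x3) OR (x2 AND (x1 AND x4))))) = F OR T = T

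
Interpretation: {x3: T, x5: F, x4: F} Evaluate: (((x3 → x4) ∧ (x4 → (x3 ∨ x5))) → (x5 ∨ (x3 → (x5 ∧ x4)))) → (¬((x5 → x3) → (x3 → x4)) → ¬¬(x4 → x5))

T

x3 → x4 = T → F = F
x3 ∨ x5 = T ∨ F = T
x4 → (x3 ∨ x5) = F → T = T
(x3 → x4) ∧ (x4 → (x3 ∨ x5)) = F ∧ T = F
x5 ∧ x4 = F ∧ F = F
x3 → (x5 ∧ x4) = T → F = F
x5 ∨ (x3 → (x5 ∧ x4)) = F ∨ F = F
((x3 → x4) ∧ (x4 → (x3 ∨ x5))) → (x5 ∨ (x3 → (x5 ∧ x4))) = F → F = T
x5 → x3 = F → T = T
x3 → x4 = T → F = F
(x5 → x3) → (x3 → x4) = T → F = F
¬((x5 → x3) → (x3 → x4)) = ¬F = T
x4 → x5 = F → F = T
¬(x4 → x5) = ¬T = F
¬¬(x4 → x5) = ¬F = T
¬((x5 → x3) → (x3 → x4)) → ¬¬(x4 → x5) = T → T = T
(((x3 → x4) ∧ (x4 → (x3 ∨ x5))) → (x5 ∨ (x3 → (x5 ∧ x4)))) → (¬((x5 → x3) → (x3 → x4)) → ¬¬(x4 → x5)) = T → T = T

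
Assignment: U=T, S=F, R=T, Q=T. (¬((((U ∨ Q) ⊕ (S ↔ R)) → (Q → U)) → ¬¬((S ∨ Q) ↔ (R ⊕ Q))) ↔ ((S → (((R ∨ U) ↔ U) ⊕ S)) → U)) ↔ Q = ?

Substituting U=T, S=F, R=T, Q=T:
U ∨ Q = T ∨ T = T
S ↔ R = F ↔ T = F
(U ∨ Q) ⊕ (S ↔ R) = T ⊕ F = T
Q → U = T → T = T
((U ∨ Q) ⊕ (S ↔ R)) → (Q → U) = T → T = T
S ∨ Q = F ∨ T = T
R ⊕ Q = T ⊕ T = F
(S ∨ Q) ↔ (R ⊕ Q) = T ↔ F = F
¬((S ∨ Q) ↔ (R ⊕ Q)) = ¬F = T
¬¬((S ∨ Q) ↔ (R ⊕ Q)) = ¬T = F
(((U ∨ Q) ⊕ (S ↔ R)) → (Q → U)) → ¬¬((S ∨ Q) ↔ (R ⊕ Q)) = T → F = F
¬((((U ∨ Q) ⊕ (S ↔ R)) → (Q → U)) → ¬¬((S ∨ Q) ↔ (R ⊕ Q))) = ¬F = T
R ∨ U = T ∨ T = T
(R ∨ U) ↔ U = T ↔ T = T
((R ∨ U) ↔ U) ⊕ S = T ⊕ F = T
S → (((R ∨ U) ↔ U) ⊕ S) = F → T = T
(S → (((R ∨ U) ↔ U) ⊕ S)) → U = T → T = T
¬((((U ∨ Q) ⊕ (S ↔ R)) → (Q → U)) → ¬¬((S ∨ Q) ↔ (R ⊕ Q))) ↔ ((S → (((R ∨ U) ↔ U) ⊕ S)) → U) = T ↔ T = T
(¬((((U ∨ Q) ⊕ (S ↔ R)) → (Q → U)) → ¬¬((S ∨ Q) ↔ (R ⊕ Q))) ↔ ((S → (((R ∨ U) ↔ U) ⊕ S)) → U)) ↔ Q = T ↔ T = T

T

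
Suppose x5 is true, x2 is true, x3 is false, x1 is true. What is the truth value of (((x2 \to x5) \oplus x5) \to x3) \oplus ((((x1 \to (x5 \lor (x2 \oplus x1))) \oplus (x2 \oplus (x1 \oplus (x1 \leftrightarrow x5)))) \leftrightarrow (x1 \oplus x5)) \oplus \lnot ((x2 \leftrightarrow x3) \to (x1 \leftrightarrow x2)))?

x2 \to x5 = \text{True} \to \text{True} = \text{True}
(x2 \to x5) \oplus x5 = \text{True} \oplus \text{True} = \text{False}
((x2 \to x5) \oplus x5) \to x3 = \text{False} \to \text{False} = \text{True}
x2 \oplus x1 = \text{True} \oplus \text{True} = \text{False}
x5 \lor (x2 \oplus x1) = \text{True} \lor \text{False} = \text{True}
x1 \to (x5 \lor (x2 \oplus x1)) = \text{True} \to \text{True} = \text{True}
x1 \leftrightarrow x5 = \text{True} \leftrightarrow \text{True} = \text{True}
x1 \oplus (x1 \leftrightarrow x5) = \text{True} \oplus \text{True} = \text{False}
x2 \oplus (x1 \oplus (x1 \leftrightarrow x5)) = \text{True} \oplus \text{False} = \text{True}
(x1 \to (x5 \lor (x2 \oplus x1))) \oplus (x2 \oplus (x1 \oplus (x1 \leftrightarrow x5))) = \text{True} \oplus \text{True} = \text{False}
x1 \oplus x5 = \text{True} \oplus \text{True} = \text{False}
((x1 \to (x5 \lor (x2 \oplus x1))) \oplus (x2 \oplus (x1 \oplus (x1 \leftrightarrow x5)))) \leftrightarrow (x1 \oplus x5) = \text{False} \leftrightarrow \text{False} = \text{True}
x2 \leftrightarrow x3 = \text{True} \leftrightarrow \text{False} = \text{False}
x1 \leftrightarrow x2 = \text{True} \leftrightarrow \text{True} = \text{True}
(x2 \leftrightarrow x3) \to (x1 \leftrightarrow x2) = \text{False} \to \text{True} = \text{True}
\lnot ((x2 \leftrightarrow x3) \to (x1 \leftrightarrow x2)) = \lnot \text{True} = \text{False}
(((x1 \to (x5 \lor (x2 \oplus x1))) \oplus (x2 \oplus (x1 \oplus (x1 \leftrightarrow x5)))) \leftrightarrow (x1 \oplus x5)) \oplus \lnot ((x2 \leftrightarrow x3) \to (x1 \leftrightarrow x2)) = \text{True} \oplus \text{False} = \text{True}
(((x2 \to x5) \oplus x5) \to x3) \oplus ((((x1 \to (x5 \lor (x2 \oplus x1))) \oplus (x2 \oplus (x1 \oplus (x1 \leftrightarrow x5)))) \leftrightarrow (x1 \oplus x5)) \oplus \lnot ((x2 \leftrightarrow x3) \to (x1 \leftrightarrow x2))) = \text{True} \oplus \text{True} = \text{False}

\text{False}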